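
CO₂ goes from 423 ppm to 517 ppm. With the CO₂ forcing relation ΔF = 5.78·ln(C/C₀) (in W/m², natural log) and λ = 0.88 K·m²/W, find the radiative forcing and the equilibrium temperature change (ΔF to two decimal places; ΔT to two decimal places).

CO₂: 5.78 × ln(517/423) = 5.78 × ln(1.22222) = 5.78 × 0.20067 = 1.1599 W/m².
ΔT = λ ΔF = 0.88 × 1.16 = 1.0208 K.

ΔF = 1.16 W/m²; ΔT = 1.02 K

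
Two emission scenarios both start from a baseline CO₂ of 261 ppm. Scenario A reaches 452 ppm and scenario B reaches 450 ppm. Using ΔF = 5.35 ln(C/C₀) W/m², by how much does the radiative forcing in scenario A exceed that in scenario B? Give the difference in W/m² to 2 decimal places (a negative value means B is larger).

ΔF_A − ΔF_B = 0.02 W/m²

ΔF_A = 5.35 ln(452/261) = 5.35 × 0.54916 = 2.9380 W/m².
ΔF_B = 5.35 ln(450/261) = 5.35 × 0.54473 = 2.9143 W/m².
Difference: 2.9380 − 2.9143 = 0.0237 W/m².
(Equivalently, ΔF_A − ΔF_B = 5.35 ln(452/450) = 5.35 × 0.00443 = 0.0237 W/m².)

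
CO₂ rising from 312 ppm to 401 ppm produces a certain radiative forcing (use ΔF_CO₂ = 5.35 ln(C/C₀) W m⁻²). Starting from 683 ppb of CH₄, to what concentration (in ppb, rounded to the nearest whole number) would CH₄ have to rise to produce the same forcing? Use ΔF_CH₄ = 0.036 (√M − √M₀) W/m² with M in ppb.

CO₂ forcing: 5.35 × ln(401/312) = 5.35 × 0.250958 = 1.34263 W/m².
Set 0.036(√M − √683) = 1.34263: √M = 1.34263/0.036 + √683 = 37.2953 + 26.1343 = 63.4296.
M = (63.4296)² = 4023.31 ppb.

M ≈ 4023 ppb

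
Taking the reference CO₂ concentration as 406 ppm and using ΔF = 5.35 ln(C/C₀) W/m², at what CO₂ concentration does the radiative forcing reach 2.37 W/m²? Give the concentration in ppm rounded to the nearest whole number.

C ≈ 632 ppm

Set 5.35 ln(C/406) = 2.37, so ln(C/406) = 2.37/5.35 = 0.44299.
Then C/406 = e^0.44299 = 1.55736, giving C = 406 × 1.55736 = 632.29 ppm.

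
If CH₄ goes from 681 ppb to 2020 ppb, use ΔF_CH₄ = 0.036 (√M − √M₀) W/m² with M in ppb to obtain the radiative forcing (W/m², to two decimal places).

ΔF = 0.68 W/m²

CH₄: 0.036 × (√2020 − √681) = 0.036 × (44.9444 − 26.0960) = 0.036 × 18.8484 = 0.6785 W/m².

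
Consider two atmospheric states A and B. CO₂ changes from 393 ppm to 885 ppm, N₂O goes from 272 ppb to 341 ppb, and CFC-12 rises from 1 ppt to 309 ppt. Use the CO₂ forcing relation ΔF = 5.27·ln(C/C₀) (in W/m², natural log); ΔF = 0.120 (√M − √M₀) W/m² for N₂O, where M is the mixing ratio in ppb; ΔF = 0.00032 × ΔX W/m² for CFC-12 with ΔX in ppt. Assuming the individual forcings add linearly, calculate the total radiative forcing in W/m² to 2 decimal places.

ΔF = 4.61 W/m²

CO₂: 5.27 × ln(885/393) = 5.27 × ln(2.25191) = 5.27 × 0.81178 = 4.2781 W/m².
N₂O: 0.120 × (√341 − √272) = 0.120 × (18.4662 − 16.4924) = 0.120 × 1.9738 = 0.2369 W/m².
CFC-12: ΔF = 0.00032 × (309 − 1) = 0.00032 × 308 = 0.0986 W/m².
Total ΔF = 4.2781 + 0.2369 + 0.0986 = 4.6136 W/m².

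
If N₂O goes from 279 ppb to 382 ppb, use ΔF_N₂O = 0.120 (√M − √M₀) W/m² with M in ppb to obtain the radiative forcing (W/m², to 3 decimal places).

N₂O: 0.120 × (√382 − √279) = 0.120 × (19.5448 − 16.7033) = 0.120 × 2.8415 = 0.3410 W/m².

ΔF = 0.341 W/m²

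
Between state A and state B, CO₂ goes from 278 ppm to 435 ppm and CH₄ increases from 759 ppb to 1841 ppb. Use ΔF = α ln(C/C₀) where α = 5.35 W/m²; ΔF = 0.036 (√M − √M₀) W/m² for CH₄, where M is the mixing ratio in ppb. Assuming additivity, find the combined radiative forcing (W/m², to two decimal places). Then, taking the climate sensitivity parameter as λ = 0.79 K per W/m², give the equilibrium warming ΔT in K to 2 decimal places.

CO₂: 5.35 × ln(435/278) = 5.35 × ln(1.56475) = 5.35 × 0.44773 = 2.3954 W/m².
CH₄: 0.036 × (√1841 − √759) = 0.036 × (42.9069 − 27.5500) = 0.036 × 15.3569 = 0.5528 W/m².
Total ΔF = 2.3954 + 0.5528 = 2.9482 W/m².
ΔT = λ ΔF = 0.79 × 2.95 = 2.3305 K.

ΔF = 2.95 W/m²; ΔT = 2.33 K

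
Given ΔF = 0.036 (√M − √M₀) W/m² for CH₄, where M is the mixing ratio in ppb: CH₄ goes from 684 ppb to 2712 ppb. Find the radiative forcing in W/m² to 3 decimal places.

ΔF = 0.933 W/m²

CH₄: 0.036 × (√2712 − √684) = 0.036 × (52.0769 − 26.1534) = 0.036 × 25.9235 = 0.9332 W/m².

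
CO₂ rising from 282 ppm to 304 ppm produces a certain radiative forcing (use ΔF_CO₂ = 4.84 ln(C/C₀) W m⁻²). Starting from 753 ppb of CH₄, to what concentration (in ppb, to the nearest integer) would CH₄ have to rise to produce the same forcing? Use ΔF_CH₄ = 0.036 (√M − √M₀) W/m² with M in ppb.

M ≈ 1409 ppb

CO₂ forcing: 4.84 × ln(304/282) = 4.84 × 0.075121 = 0.36359 W/m².
Set 0.036(√M − √753) = 0.36359: √M = 0.36359/0.036 + √753 = 10.0997 + 27.4408 = 37.5405.
M = (37.5405)² = 1409.29 ppb.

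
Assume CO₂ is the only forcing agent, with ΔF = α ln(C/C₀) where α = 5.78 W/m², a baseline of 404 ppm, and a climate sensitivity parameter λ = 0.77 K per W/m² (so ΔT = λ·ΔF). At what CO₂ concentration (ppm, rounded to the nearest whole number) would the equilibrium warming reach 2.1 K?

C ≈ 648 ppm

Required forcing: ΔF = ΔT/λ = 2.1/0.77 = 2.7273 W/m².
Then ln(C/404) = ΔF/5.78 = 2.7273/5.78 = 0.47185.
So C = 404 × e^0.47185 = 404 × 1.60296 = 647.60 ppm.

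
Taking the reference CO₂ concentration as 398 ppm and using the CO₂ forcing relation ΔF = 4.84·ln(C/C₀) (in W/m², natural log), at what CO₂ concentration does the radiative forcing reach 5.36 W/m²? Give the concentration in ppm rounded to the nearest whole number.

Set 4.84 ln(C/398) = 5.36, so ln(C/398) = 5.36/4.84 = 1.10744.
Then C/398 = e^1.10744 = 3.02660, giving C = 398 × 3.02660 = 1204.59 ppm.

C ≈ 1205 ppm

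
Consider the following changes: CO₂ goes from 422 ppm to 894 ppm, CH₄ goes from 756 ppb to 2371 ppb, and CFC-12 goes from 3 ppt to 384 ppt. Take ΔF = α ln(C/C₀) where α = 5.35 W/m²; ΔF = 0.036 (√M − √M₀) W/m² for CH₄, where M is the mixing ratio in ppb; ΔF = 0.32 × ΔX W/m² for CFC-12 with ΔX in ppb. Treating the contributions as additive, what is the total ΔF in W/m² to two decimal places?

ΔF = 4.90 W/m²

CO₂: 5.35 × ln(894/422) = 5.35 × ln(2.11848) = 5.35 × 0.75070 = 4.0162 W/m².
CH₄: 0.036 × (√2371 − √756) = 0.036 × (48.6929 − 27.4955) = 0.036 × 21.1974 = 0.7631 W/m².
CFC-12: Δ = 384 − 3 = 381 ppt = 0.381 ppb; ΔF = 0.32 × 0.381 = 0.1219 W/m².
Total ΔF = 4.0162 + 0.7631 + 0.1219 = 4.9012 W/m².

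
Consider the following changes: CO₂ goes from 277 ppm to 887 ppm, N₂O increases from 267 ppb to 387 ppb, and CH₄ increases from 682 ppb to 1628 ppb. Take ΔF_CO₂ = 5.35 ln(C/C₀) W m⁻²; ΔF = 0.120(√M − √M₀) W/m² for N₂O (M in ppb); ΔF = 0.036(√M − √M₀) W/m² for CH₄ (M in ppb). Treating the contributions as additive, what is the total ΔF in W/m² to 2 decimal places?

CO₂: 5.35 × ln(887/277) = 5.35 × ln(3.20217) = 5.35 × 1.16383 = 6.2265 W/m².
N₂O: 0.120 × (√387 − √267) = 0.120 × (19.6723 − 16.3401) = 0.120 × 3.3322 = 0.3999 W/m².
CH₄: 0.036 × (√1628 − √682) = 0.036 × (40.3485 − 26.1151) = 0.036 × 14.2334 = 0.5124 W/m².
Total ΔF = 6.2265 + 0.3999 + 0.5124 = 7.1388 W/m².

ΔF = 7.14 W/m²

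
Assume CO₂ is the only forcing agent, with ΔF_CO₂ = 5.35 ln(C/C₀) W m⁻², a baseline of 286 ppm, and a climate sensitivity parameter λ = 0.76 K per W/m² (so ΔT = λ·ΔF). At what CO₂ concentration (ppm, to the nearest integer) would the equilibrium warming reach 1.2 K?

Required forcing: ΔF = ΔT/λ = 1.2/0.76 = 1.5789 W/m².
Then ln(C/286) = ΔF/5.35 = 1.5789/5.35 = 0.29512.
So C = 286 × e^0.29512 = 286 × 1.34329 = 384.18 ppm.

C ≈ 384 ppm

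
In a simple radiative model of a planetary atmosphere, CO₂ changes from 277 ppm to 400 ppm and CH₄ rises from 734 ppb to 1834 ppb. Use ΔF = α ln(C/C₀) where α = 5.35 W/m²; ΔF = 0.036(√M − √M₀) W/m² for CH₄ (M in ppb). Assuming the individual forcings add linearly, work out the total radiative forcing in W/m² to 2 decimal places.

ΔF = 2.53 W/m²

CO₂: 5.35 × ln(400/277) = 5.35 × ln(1.44404) = 5.35 × 0.36744 = 1.9658 W/m².
CH₄: 0.036 × (√1834 − √734) = 0.036 × (42.8252 − 27.0924) = 0.036 × 15.7328 = 0.5664 W/m².
Total ΔF = 1.9658 + 0.5664 = 2.5322 W/m².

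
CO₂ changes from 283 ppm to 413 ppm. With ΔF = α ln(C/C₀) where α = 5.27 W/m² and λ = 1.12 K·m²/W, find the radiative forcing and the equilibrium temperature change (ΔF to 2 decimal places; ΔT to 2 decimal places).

ΔF = 1.99 W/m²; ΔT = 2.23 K

CO₂: 5.27 × ln(413/283) = 5.27 × ln(1.45936) = 5.27 × 0.37800 = 1.9921 W/m².
ΔT = λ ΔF = 1.12 × 1.99 = 2.2288 K.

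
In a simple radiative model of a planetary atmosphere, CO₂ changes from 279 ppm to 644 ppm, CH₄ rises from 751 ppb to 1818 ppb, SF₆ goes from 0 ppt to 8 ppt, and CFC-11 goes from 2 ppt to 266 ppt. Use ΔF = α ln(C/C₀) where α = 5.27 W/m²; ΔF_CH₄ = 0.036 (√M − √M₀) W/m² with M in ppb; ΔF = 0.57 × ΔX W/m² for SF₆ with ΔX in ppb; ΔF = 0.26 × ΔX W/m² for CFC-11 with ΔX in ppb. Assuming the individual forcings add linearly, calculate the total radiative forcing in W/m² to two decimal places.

ΔF = 5.03 W/m²

CO₂: 5.27 × ln(644/279) = 5.27 × ln(2.30824) = 5.27 × 0.83649 = 4.4083 W/m².
CH₄: 0.036 × (√1818 − √751) = 0.036 × (42.6380 − 27.4044) = 0.036 × 15.2336 = 0.5484 W/m².
SF₆: Δ = 8 − 0 = 8 ppt = 0.008 ppb; ΔF = 0.57 × 0.008 = 0.0046 W/m².
CFC-11: Δ = 266 − 2 = 264 ppt = 0.264 ppb; ΔF = 0.26 × 0.264 = 0.0686 W/m².
Total ΔF = 4.4083 + 0.5484 + 0.0046 + 0.0686 = 5.0299 W/m².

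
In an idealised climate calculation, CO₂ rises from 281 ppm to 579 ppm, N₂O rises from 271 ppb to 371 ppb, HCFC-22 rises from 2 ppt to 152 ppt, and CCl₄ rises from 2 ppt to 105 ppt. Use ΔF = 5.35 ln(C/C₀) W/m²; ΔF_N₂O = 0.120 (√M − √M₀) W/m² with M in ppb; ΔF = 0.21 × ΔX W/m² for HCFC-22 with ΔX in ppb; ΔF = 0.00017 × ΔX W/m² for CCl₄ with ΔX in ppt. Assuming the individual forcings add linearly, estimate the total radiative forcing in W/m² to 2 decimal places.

CO₂: 5.35 × ln(579/281) = 5.35 × ln(2.06050) = 5.35 × 0.72295 = 3.8678 W/m².
N₂O: 0.120 × (√371 − √271) = 0.120 × (19.2614 − 16.4621) = 0.120 × 2.7993 = 0.3359 W/m².
HCFC-22: Δ = 152 − 2 = 150 ppt = 0.150 ppb; ΔF = 0.21 × 0.150 = 0.0315 W/m².
CCl₄: ΔF = 0.00017 × (105 − 2) = 0.00017 × 103 = 0.0175 W/m².
Total ΔF = 3.8678 + 0.3359 + 0.0315 + 0.0175 = 4.2527 W/m².

ΔF = 4.25 W/m²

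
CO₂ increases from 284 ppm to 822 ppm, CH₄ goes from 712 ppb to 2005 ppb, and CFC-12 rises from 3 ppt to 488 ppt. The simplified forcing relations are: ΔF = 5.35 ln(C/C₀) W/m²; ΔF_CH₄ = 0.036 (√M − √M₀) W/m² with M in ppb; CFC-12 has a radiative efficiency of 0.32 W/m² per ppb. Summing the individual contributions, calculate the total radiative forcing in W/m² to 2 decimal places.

CO₂: 5.35 × ln(822/284) = 5.35 × ln(2.89437) = 5.35 × 1.06277 = 5.6858 W/m².
CH₄: 0.036 × (√2005 − √712) = 0.036 × (44.7772 − 26.6833) = 0.036 × 18.0939 = 0.6514 W/m².
CFC-12: Δ = 488 − 3 = 485 ppt = 0.485 ppb; ΔF = 0.32 × 0.485 = 0.1552 W/m².
Total ΔF = 5.6858 + 0.6514 + 0.1552 = 6.4924 W/m².

ΔF = 6.49 W/m²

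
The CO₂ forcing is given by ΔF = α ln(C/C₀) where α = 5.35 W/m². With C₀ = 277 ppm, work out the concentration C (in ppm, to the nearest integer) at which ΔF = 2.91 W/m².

Set 5.35 ln(C/277) = 2.91, so ln(C/277) = 2.91/5.35 = 0.54393.
Then C/277 = e^0.54393 = 1.72276, giving C = 277 × 1.72276 = 477.20 ppm.

C ≈ 477 ppm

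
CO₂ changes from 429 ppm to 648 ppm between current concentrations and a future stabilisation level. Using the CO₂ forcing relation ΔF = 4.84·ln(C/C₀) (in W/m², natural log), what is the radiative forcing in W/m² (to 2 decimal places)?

CO₂: 4.84 × ln(648/429) = 4.84 × ln(1.51049) = 4.84 × 0.41243 = 1.9962 W/m².

ΔF = 2.00 W/m²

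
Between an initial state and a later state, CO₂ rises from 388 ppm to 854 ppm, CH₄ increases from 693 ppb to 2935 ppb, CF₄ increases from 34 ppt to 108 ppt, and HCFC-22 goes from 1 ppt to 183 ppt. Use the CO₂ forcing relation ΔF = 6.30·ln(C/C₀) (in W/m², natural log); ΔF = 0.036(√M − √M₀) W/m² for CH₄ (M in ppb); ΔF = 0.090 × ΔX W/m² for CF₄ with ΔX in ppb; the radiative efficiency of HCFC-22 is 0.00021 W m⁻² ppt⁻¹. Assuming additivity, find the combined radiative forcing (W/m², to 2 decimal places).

ΔF = 6.02 W/m²

CO₂: 6.30 × ln(854/388) = 6.30 × ln(2.20103) = 6.30 × 0.78893 = 4.9703 W/m².
CH₄: 0.036 × (√2935 − √693) = 0.036 × (54.1756 − 26.3249) = 0.036 × 27.8507 = 1.0026 W/m².
CF₄: Δ = 108 − 34 = 74 ppt = 0.074 ppb; ΔF = 0.090 × 0.074 = 0.0067 W/m².
HCFC-22: ΔF = 0.00021 × (183 − 1) = 0.00021 × 182 = 0.0382 W/m².
Total ΔF = 4.9703 + 1.0026 + 0.0067 + 0.0382 = 6.0178 W/m².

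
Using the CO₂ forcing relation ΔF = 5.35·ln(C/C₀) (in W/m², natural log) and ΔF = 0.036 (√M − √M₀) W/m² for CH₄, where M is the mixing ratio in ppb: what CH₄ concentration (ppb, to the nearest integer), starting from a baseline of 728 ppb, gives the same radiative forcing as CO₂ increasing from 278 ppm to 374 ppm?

M ≈ 5050 ppb

CO₂ forcing: 5.35 × ln(374/278) = 5.35 × 0.296635 = 1.58700 W/m².
Set 0.036(√M − √728) = 1.58700: √M = 1.58700/0.036 + √728 = 44.0833 + 26.9815 = 71.0648.
M = (71.0648)² = 5050.21 ppb.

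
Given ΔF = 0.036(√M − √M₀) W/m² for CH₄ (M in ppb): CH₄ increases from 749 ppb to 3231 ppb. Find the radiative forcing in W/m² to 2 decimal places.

ΔF = 1.06 W/m²

CH₄: 0.036 × (√3231 − √749) = 0.036 × (56.8419 − 27.3679) = 0.036 × 29.4740 = 1.0611 W/m².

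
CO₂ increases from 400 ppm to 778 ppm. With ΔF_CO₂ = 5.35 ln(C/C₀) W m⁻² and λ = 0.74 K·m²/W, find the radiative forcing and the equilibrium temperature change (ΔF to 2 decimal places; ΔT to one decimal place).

CO₂: 5.35 × ln(778/400) = 5.35 × ln(1.94500) = 5.35 × 0.66526 = 3.5591 W/m².
ΔT = λ ΔF = 0.74 × 3.56 = 2.6344 K.

ΔF = 3.56 W/m²; ΔT = 2.6 K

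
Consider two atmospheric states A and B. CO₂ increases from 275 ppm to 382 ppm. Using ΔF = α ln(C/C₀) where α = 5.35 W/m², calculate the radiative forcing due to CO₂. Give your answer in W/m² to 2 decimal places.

CO₂: 5.35 × ln(382/275) = 5.35 × ln(1.38909) = 5.35 × 0.32865 = 1.7583 W/m².

ΔF = 1.76 W/m²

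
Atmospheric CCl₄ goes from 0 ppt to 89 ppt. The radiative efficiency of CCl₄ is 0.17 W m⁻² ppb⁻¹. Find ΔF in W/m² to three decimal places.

ΔF = 0.015 W/m²

CCl₄: Δ = 89 − 0 = 89 ppt = 0.089 ppb; ΔF = 0.17 × 0.089 = 0.0151 W/m².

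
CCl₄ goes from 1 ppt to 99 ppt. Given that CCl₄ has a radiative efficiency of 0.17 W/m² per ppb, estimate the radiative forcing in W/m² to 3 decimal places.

ΔF = 0.017 W/m²

CCl₄: Δ = 99 − 1 = 98 ppt = 0.098 ppb; ΔF = 0.17 × 0.098 = 0.0167 W/m².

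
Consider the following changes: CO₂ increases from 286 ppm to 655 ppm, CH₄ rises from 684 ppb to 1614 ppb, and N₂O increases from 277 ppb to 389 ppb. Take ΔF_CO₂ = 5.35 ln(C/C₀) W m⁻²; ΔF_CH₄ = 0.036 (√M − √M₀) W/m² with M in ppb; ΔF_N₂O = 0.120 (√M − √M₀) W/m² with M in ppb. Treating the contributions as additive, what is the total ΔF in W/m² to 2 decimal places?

CO₂: 5.35 × ln(655/286) = 5.35 × ln(2.29021) = 5.35 × 0.82864 = 4.4332 W/m².
CH₄: 0.036 × (√1614 − √684) = 0.036 × (40.1746 − 26.1534) = 0.036 × 14.0212 = 0.5048 W/m².
N₂O: 0.120 × (√389 − √277) = 0.120 × (19.7231 − 16.6433) = 0.120 × 3.0798 = 0.3696 W/m².
Total ΔF = 4.4332 + 0.5048 + 0.3696 = 5.3076 W/m².

ΔF = 5.31 W/m²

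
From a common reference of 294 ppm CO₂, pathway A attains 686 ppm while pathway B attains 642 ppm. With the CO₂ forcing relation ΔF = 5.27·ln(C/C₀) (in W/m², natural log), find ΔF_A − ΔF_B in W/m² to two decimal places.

ΔF_A − ΔF_B = 0.35 W/m²

ΔF_A = 5.27 ln(686/294) = 5.27 × 0.84730 = 4.4653 W/m².
ΔF_B = 5.27 ln(642/294) = 5.27 × 0.78101 = 4.1159 W/m².
Difference: 4.4653 − 4.1159 = 0.3494 W/m².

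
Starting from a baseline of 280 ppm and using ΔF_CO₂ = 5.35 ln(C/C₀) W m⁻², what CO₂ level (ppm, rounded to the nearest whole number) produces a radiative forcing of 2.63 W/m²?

Set 5.35 ln(C/280) = 2.63, so ln(C/280) = 2.63/5.35 = 0.49159.
Then C/280 = e^0.49159 = 1.63491, giving C = 280 × 1.63491 = 457.77 ppm.

C ≈ 458 ppm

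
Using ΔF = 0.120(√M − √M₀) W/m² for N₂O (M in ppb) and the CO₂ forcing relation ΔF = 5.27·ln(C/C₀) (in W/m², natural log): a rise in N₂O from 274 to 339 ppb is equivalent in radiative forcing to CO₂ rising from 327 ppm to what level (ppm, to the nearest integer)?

C ≈ 341 ppm

N₂O forcing: 0.120 × (√339 − √274) = 0.120 × (18.4120 − 16.5529) = 0.120 × 1.8591 = 0.22309 W/m².
Set 5.27 ln(C/327) = 0.22309: ln(C/327) = 0.22309/5.27 = 0.04233, so C = 327 × e^0.04233 = 327 × 1.04324 = 341.14 ppm.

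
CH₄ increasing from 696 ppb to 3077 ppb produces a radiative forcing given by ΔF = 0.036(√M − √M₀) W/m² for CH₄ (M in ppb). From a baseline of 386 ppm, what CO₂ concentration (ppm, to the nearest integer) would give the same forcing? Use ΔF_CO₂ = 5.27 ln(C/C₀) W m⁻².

CH₄ forcing: 0.036 × (√3077 − √696) = 0.036 × (55.4707 − 26.3818) = 0.036 × 29.0889 = 1.04720 W/m².
Set 5.27 ln(C/386) = 1.04720: ln(C/386) = 1.04720/5.27 = 0.19871, so C = 386 × e^0.19871 = 386 × 1.21983 = 470.85 ppm.

C ≈ 471 ppm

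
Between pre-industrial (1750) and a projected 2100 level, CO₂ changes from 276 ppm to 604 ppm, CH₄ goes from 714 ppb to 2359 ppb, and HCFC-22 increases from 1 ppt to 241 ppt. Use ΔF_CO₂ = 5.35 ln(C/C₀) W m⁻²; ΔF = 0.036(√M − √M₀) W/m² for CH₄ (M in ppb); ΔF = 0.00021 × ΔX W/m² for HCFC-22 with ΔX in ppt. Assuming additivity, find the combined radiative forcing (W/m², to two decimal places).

CO₂: 5.35 × ln(604/276) = 5.35 × ln(2.18841) = 5.35 × 0.78318 = 4.1900 W/m².
CH₄: 0.036 × (√2359 − √714) = 0.036 × (48.5695 − 26.7208) = 0.036 × 21.8487 = 0.7866 W/m².
HCFC-22: ΔF = 0.00021 × (241 − 1) = 0.00021 × 240 = 0.0504 W/m².
Total ΔF = 4.1900 + 0.7866 + 0.0504 = 5.0270 W/m².

ΔF = 5.03 W/m²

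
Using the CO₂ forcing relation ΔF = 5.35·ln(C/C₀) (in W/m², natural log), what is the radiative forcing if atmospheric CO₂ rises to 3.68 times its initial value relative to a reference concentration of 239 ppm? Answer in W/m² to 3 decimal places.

ΔF = 5.35 × ln(3.68) = 5.35 × 1.30291 = 6.9706 W/m².

ΔF = 6.971 W/m²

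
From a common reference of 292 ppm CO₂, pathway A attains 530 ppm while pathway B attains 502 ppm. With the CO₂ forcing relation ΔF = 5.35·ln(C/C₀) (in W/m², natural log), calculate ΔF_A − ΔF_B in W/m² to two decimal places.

ΔF_A = 5.35 ln(530/292) = 5.35 × 0.59612 = 3.1892 W/m².
ΔF_B = 5.35 ln(502/292) = 5.35 × 0.54185 = 2.8989 W/m².
Difference: 3.1892 − 2.8989 = 0.2903 W/m².

ΔF_A − ΔF_B = 0.29 W/m²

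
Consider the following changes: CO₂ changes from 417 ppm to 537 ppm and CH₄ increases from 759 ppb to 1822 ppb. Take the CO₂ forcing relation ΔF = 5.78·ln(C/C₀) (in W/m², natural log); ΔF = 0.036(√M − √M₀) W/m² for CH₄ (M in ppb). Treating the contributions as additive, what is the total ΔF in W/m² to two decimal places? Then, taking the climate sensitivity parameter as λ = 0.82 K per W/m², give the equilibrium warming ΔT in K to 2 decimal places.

CO₂: 5.78 × ln(537/417) = 5.78 × ln(1.28777) = 5.78 × 0.25291 = 1.4618 W/m².
CH₄: 0.036 × (√1822 − √759) = 0.036 × (42.6849 − 27.5500) = 0.036 × 15.1349 = 0.5449 W/m².
Total ΔF = 1.4618 + 0.5449 = 2.0067 W/m².
ΔT = λ ΔF = 0.82 × 2.01 = 1.6482 K.

ΔF = 2.01 W/m²; ΔT = 1.65 K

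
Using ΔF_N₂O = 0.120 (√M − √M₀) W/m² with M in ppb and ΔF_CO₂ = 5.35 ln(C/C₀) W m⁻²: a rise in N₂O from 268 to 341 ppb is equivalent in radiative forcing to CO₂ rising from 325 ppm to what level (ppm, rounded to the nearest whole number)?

N₂O forcing: 0.120 × (√341 − √268) = 0.120 × (18.4662 − 16.3707) = 0.120 × 2.0955 = 0.25146 W/m².
Set 5.35 ln(C/325) = 0.25146: ln(C/325) = 0.25146/5.35 = 0.04700, so C = 325 × e^0.04700 = 325 × 1.04812 = 340.64 ppm.

C ≈ 341 ppm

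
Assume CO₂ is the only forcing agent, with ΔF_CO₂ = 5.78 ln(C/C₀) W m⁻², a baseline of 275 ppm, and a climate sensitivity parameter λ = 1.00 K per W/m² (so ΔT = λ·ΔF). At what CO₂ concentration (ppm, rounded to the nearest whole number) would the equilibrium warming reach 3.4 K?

Required forcing: ΔF = ΔT/λ = 3.4/1.00 = 3.4000 W/m².
Then ln(C/275) = ΔF/5.78 = 3.4000/5.78 = 0.58824.
So C = 275 × e^0.58824 = 275 × 1.80082 = 495.23 ppm.

C ≈ 495 ppm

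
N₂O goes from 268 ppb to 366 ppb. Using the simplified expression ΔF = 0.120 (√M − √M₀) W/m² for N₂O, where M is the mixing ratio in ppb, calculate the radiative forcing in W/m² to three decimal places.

ΔF = 0.331 W/m²

N₂O: 0.120 × (√366 − √268) = 0.120 × (19.1311 − 16.3707) = 0.120 × 2.7604 = 0.3312 W/m².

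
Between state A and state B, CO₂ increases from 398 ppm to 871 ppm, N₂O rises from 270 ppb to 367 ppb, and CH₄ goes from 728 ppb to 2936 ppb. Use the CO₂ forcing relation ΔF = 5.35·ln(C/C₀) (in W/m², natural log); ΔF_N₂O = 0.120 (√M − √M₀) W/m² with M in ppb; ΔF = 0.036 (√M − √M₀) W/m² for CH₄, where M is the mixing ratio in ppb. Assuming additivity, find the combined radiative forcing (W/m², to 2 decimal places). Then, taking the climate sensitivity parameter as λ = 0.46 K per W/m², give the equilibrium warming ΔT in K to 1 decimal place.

CO₂: 5.35 × ln(871/398) = 5.35 × ln(2.18844) = 5.35 × 0.78319 = 4.1901 W/m².
N₂O: 0.120 × (√367 − √270) = 0.120 × (19.1572 − 16.4317) = 0.120 × 2.7255 = 0.3271 W/m².
CH₄: 0.036 × (√2936 − √728) = 0.036 × (54.1849 − 26.9815) = 0.036 × 27.2034 = 0.9793 W/m².
Total ΔF = 4.1901 + 0.3271 + 0.9793 = 5.4965 W/m².
ΔT = λ ΔF = 0.46 × 5.50 = 2.5300 K.

ΔF = 5.50 W/m²; ΔT = 2.5 K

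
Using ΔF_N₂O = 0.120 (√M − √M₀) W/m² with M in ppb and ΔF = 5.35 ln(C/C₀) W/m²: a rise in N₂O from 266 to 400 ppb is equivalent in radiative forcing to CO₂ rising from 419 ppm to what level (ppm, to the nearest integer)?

N₂O forcing: 0.120 × (√400 − √266) = 0.120 × (20.0000 − 16.3095) = 0.120 × 3.6905 = 0.44286 W/m².
Set 5.35 ln(C/419) = 0.44286: ln(C/419) = 0.44286/5.35 = 0.08278, so C = 419 × e^0.08278 = 419 × 1.08630 = 455.16 ppm.

C ≈ 455 ppm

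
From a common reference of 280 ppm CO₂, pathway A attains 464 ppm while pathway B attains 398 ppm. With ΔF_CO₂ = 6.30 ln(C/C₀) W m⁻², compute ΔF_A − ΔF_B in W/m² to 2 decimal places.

ΔF_A = 6.30 ln(464/280) = 6.30 × 0.50509 = 3.1821 W/m².
ΔF_B = 6.30 ln(398/280) = 6.30 × 0.35166 = 2.2155 W/m².
Difference: 3.1821 − 2.2155 = 0.9666 W/m².
(Equivalently, ΔF_A − ΔF_B = 6.30 ln(464/398) = 6.30 × 0.15343 = 0.9666 W/m².)

ΔF_A − ΔF_B = 0.97 W/m²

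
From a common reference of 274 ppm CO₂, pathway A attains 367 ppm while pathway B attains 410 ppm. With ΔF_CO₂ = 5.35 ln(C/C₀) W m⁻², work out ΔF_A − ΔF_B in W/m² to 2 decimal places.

ΔF_A − ΔF_B = -0.59 W/m²

ΔF_A = 5.35 ln(367/274) = 5.35 × 0.29223 = 1.5634 W/m².
ΔF_B = 5.35 ln(410/274) = 5.35 × 0.40303 = 2.1562 W/m².
Difference: 1.5634 − 2.1562 = -0.5928 W/m².
(Equivalently, ΔF_A − ΔF_B = 5.35 ln(367/410) = 5.35 × -0.11080 = -0.5928 W/m².)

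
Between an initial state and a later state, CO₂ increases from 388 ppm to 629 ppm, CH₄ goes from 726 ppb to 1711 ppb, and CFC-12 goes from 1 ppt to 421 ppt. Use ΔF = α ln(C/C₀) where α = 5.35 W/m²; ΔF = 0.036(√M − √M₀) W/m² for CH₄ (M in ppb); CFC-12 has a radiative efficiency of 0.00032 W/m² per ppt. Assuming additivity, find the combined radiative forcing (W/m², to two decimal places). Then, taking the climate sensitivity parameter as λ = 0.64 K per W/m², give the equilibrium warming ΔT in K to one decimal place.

CO₂: 5.35 × ln(629/388) = 5.35 × ln(1.62113) = 5.35 × 0.48312 = 2.5847 W/m².
CH₄: 0.036 × (√1711 − √726) = 0.036 × (41.3642 − 26.9444) = 0.036 × 14.4198 = 0.5191 W/m².
CFC-12: ΔF = 0.00032 × (421 − 1) = 0.00032 × 420 = 0.1344 W/m².
Total ΔF = 2.5847 + 0.5191 + 0.1344 = 3.2382 W/m².
ΔT = λ ΔF = 0.64 × 3.24 = 2.0736 K.

ΔF = 3.24 W/m²; ΔT = 2.1 K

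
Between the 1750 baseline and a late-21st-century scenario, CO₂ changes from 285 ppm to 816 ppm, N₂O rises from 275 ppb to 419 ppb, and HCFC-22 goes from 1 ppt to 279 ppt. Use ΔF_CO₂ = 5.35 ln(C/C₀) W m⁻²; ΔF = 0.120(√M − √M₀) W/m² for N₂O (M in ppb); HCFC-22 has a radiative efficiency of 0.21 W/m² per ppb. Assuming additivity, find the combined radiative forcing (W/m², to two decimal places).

CO₂: 5.35 × ln(816/285) = 5.35 × ln(2.86316) = 5.35 × 1.05193 = 5.6278 W/m².
N₂O: 0.120 × (√419 − √275) = 0.120 × (20.4695 − 16.5831) = 0.120 × 3.8864 = 0.4664 W/m².
HCFC-22: Δ = 279 − 1 = 278 ppt = 0.278 ppb; ΔF = 0.21 × 0.278 = 0.0584 W/m².
Total ΔF = 5.6278 + 0.4664 + 0.0584 = 6.1526 W/m².

ΔF = 6.15 W/m²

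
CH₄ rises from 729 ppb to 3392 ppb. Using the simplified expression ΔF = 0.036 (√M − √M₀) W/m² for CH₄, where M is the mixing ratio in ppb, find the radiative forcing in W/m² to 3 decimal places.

ΔF = 1.125 W/m²

CH₄: 0.036 × (√3392 − √729) = 0.036 × (58.2409 − 27.0000) = 0.036 × 31.2409 = 1.1247 W/m².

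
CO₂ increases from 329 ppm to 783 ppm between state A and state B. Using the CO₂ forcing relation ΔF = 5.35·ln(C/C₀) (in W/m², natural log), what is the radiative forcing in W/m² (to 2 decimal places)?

ΔF = 4.64 W/m²

CO₂: 5.35 × ln(783/329) = 5.35 × ln(2.37994) = 5.35 × 0.86708 = 4.6389 W/m².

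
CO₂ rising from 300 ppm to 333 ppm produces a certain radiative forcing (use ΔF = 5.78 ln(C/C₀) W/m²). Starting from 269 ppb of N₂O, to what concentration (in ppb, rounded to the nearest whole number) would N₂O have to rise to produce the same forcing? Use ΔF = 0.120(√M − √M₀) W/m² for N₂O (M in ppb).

M ≈ 459 ppb

CO₂ forcing: 5.78 × ln(333/300) = 5.78 × 0.104360 = 0.60320 W/m².
Set 0.120(√M − √269) = 0.60320: √M = 0.60320/0.120 + √269 = 5.0267 + 16.4012 = 21.4279.
M = (21.4279)² = 459.15 ppb.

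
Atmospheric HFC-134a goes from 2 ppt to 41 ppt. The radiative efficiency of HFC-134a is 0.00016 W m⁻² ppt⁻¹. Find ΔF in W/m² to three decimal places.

ΔF = 0.006 W/m²

HFC-134a: ΔF = 0.00016 × (41 − 2) = 0.00016 × 39 = 0.0062 W/m².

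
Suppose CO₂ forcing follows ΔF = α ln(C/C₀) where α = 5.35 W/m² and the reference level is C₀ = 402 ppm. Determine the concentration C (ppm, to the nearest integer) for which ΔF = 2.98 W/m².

Set 5.35 ln(C/402) = 2.98, so ln(C/402) = 2.98/5.35 = 0.55701.
Then C/402 = e^0.55701 = 1.74545, giving C = 402 × 1.74545 = 701.67 ppm.

C ≈ 702 ppm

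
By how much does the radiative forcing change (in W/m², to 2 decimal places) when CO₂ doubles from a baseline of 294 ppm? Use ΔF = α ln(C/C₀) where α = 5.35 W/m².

ΔF = 3.71 W/m²

ΔF = 5.35 × ln(2) = 5.35 × 0.69315 = 3.7084 W/m².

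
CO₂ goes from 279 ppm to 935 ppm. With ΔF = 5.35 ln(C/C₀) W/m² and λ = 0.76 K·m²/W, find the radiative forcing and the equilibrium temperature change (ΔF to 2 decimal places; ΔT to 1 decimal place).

ΔF = 6.47 W/m²; ΔT = 4.9 K

CO₂: 5.35 × ln(935/279) = 5.35 × ln(3.35125) = 5.35 × 1.20933 = 6.4699 W/m².
ΔT = λ ΔF = 0.76 × 6.47 = 4.9172 K.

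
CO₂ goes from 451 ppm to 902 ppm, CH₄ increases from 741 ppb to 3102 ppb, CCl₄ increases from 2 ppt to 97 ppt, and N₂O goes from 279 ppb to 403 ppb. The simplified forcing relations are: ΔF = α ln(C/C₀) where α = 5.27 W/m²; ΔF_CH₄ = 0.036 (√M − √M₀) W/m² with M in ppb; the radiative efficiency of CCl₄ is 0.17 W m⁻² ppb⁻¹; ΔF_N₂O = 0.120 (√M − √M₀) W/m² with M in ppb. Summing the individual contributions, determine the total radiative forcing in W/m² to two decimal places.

ΔF = 5.10 W/m²

CO₂: 5.27 × ln(902/451) = 5.27 × ln(2.00000) = 5.27 × 0.69315 = 3.6529 W/m².
CH₄: 0.036 × (√3102 − √741) = 0.036 × (55.6956 − 27.2213) = 0.036 × 28.4743 = 1.0251 W/m².
CCl₄: Δ = 97 − 2 = 95 ppt = 0.095 ppb; ΔF = 0.17 × 0.095 = 0.0162 W/m².
N₂O: 0.120 × (√403 − √279) = 0.120 × (20.0749 − 16.7033) = 0.120 × 3.3716 = 0.4046 W/m².
Total ΔF = 3.6529 + 1.0251 + 0.0162 + 0.4046 = 5.0988 W/m².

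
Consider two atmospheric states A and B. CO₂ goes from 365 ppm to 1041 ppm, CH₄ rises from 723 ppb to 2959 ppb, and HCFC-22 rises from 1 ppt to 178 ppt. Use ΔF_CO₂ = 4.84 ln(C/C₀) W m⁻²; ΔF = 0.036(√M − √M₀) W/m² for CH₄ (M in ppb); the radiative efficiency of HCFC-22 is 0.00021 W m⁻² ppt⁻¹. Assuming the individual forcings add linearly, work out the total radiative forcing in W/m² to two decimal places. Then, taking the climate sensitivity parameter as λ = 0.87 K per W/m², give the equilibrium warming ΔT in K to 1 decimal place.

CO₂: 4.84 × ln(1041/365) = 4.84 × ln(2.85205) = 4.84 × 1.04804 = 5.0725 W/m².
CH₄: 0.036 × (√2959 − √723) = 0.036 × (54.3967 − 26.8887) = 0.036 × 27.5080 = 0.9903 W/m².
HCFC-22: ΔF = 0.00021 × (178 − 1) = 0.00021 × 177 = 0.0372 W/m².
Total ΔF = 5.0725 + 0.9903 + 0.0372 = 6.1000 W/m².
ΔT = λ ΔF = 0.87 × 6.10 = 5.3070 K.

ΔF = 6.10 W/m²; ΔT = 5.3 K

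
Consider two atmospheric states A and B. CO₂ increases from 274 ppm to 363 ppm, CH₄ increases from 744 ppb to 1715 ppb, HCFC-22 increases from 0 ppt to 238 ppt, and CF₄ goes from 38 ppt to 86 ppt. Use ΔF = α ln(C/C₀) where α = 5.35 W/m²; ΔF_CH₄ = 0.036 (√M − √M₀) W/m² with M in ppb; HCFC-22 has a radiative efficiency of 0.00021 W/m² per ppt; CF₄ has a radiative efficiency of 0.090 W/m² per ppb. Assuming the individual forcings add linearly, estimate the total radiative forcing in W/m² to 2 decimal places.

CO₂: 5.35 × ln(363/274) = 5.35 × ln(1.32482) = 5.35 × 0.28128 = 1.5048 W/m².
CH₄: 0.036 × (√1715 − √744) = 0.036 × (41.4126 − 27.2764) = 0.036 × 14.1362 = 0.5089 W/m².
HCFC-22: ΔF = 0.00021 × (238 − 0) = 0.00021 × 238 = 0.0500 W/m².
CF₄: Δ = 86 − 38 = 48 ppt = 0.048 ppb; ΔF = 0.090 × 0.048 = 0.0043 W/m².
Total ΔF = 1.5048 + 0.5089 + 0.0500 + 0.0043 = 2.0680 W/m².

ΔF = 2.07 W/m²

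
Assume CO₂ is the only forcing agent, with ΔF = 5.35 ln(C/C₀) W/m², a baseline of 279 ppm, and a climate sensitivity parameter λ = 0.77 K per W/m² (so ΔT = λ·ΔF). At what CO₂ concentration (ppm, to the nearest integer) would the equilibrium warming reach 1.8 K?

Required forcing: ΔF = ΔT/λ = 1.8/0.77 = 2.3377 W/m².
Then ln(C/279) = ΔF/5.35 = 2.3377/5.35 = 0.43695.
So C = 279 × e^0.43695 = 279 × 1.54798 = 431.89 ppm.

C ≈ 432 ppm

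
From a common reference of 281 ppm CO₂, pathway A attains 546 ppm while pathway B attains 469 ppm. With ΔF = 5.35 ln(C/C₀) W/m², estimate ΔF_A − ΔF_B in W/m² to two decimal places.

ΔF_A − ΔF_B = 0.81 W/m²

ΔF_A = 5.35 ln(546/281) = 5.35 × 0.66426 = 3.5538 W/m².
ΔF_B = 5.35 ln(469/281) = 5.35 × 0.51225 = 2.7405 W/m².
Difference: 3.5538 − 2.7405 = 0.8133 W/m².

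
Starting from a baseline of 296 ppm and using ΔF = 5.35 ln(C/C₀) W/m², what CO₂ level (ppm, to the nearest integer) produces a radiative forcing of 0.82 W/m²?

Set 5.35 ln(C/296) = 0.82, so ln(C/296) = 0.82/5.35 = 0.15327.
Then C/296 = e^0.15327 = 1.16564, giving C = 296 × 1.16564 = 345.03 ppm.

C ≈ 345 ppm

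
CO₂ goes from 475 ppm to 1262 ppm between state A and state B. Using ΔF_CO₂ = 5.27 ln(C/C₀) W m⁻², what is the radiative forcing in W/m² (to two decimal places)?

CO₂: 5.27 × ln(1262/475) = 5.27 × ln(2.65684) = 5.27 × 0.97714 = 5.1495 W/m².

ΔF = 5.15 W/m²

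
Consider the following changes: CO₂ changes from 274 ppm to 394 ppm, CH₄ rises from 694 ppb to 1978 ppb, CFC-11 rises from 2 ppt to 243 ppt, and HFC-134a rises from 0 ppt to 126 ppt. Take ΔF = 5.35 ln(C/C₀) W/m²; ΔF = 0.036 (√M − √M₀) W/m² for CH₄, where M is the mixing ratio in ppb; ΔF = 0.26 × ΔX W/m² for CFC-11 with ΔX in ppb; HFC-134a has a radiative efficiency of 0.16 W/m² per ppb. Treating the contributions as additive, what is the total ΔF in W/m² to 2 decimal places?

ΔF = 2.68 W/m²

CO₂: 5.35 × ln(394/274) = 5.35 × ln(1.43796) = 5.35 × 0.36323 = 1.9433 W/m².
CH₄: 0.036 × (√1978 − √694) = 0.036 × (44.4747 − 26.3439) = 0.036 × 18.1308 = 0.6527 W/m².
CFC-11: Δ = 243 − 2 = 241 ppt = 0.241 ppb; ΔF = 0.26 × 0.241 = 0.0627 W/m².
HFC-134a: Δ = 126 − 0 = 126 ppt = 0.126 ppb; ΔF = 0.16 × 0.126 = 0.0202 W/m².
Total ΔF = 1.9433 + 0.6527 + 0.0627 + 0.0202 = 2.6789 W/m².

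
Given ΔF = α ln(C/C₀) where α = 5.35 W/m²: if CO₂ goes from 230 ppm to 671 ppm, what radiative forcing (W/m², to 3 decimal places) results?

CO₂ absorption bands are partially saturated, so forcing scales with the logarithm of the concentration ratio.
CO₂: 5.35 × ln(671/230) = 5.35 × ln(2.91739) = 5.35 × 1.07069 = 5.7282 W/m².

ΔF = 5.728 W/m²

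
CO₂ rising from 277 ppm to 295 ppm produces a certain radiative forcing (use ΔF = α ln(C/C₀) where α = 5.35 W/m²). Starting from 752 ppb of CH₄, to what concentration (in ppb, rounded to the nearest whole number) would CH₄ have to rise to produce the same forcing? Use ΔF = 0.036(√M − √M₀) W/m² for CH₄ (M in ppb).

CO₂ forcing: 5.35 × ln(295/277) = 5.35 × 0.062958 = 0.33683 W/m².
Set 0.036(√M − √752) = 0.33683: √M = 0.33683/0.036 + √752 = 9.3564 + 27.4226 = 36.7790.
M = (36.7790)² = 1352.69 ppb.

M ≈ 1353 ppb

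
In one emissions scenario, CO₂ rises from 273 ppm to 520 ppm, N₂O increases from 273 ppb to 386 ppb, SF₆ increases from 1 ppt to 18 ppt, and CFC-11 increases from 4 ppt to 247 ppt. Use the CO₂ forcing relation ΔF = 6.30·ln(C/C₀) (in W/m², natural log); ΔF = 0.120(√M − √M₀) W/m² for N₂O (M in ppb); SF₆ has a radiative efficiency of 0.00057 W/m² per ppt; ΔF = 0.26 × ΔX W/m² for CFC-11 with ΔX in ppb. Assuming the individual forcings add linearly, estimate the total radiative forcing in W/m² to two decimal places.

ΔF = 4.51 W/m²

CO₂: 6.30 × ln(520/273) = 6.30 × ln(1.90476) = 6.30 × 0.64436 = 4.0595 W/m².
N₂O: 0.120 × (√386 − √273) = 0.120 × (19.6469 − 16.5227) = 0.120 × 3.1242 = 0.3749 W/m².
SF₆: ΔF = 0.00057 × (18 − 1) = 0.00057 × 17 = 0.0097 W/m².
CFC-11: Δ = 247 − 4 = 243 ppt = 0.243 ppb; ΔF = 0.26 × 0.243 = 0.0632 W/m².
Total ΔF = 4.0595 + 0.3749 + 0.0097 + 0.0632 = 4.5073 W/m².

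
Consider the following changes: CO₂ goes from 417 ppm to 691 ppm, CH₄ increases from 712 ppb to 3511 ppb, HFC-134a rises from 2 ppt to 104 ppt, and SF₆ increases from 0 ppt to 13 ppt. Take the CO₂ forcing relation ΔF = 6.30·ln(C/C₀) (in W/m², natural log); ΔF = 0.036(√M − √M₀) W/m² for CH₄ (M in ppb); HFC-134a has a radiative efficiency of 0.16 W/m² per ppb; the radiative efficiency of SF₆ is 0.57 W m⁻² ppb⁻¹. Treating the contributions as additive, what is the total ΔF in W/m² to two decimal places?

ΔF = 4.38 W/m²

CO₂: 6.30 × ln(691/417) = 6.30 × ln(1.65707) = 6.30 × 0.50505 = 3.1818 W/m².
CH₄: 0.036 × (√3511 − √712) = 0.036 × (59.2537 − 26.6833) = 0.036 × 32.5704 = 1.1725 W/m².
HFC-134a: Δ = 104 − 2 = 102 ppt = 0.102 ppb; ΔF = 0.16 × 0.102 = 0.0163 W/m².
SF₆: Δ = 13 − 0 = 13 ppt = 0.013 ppb; ΔF = 0.57 × 0.013 = 0.0074 W/m².
Total ΔF = 3.1818 + 1.1725 + 0.0163 + 0.0074 = 4.3780 W/m².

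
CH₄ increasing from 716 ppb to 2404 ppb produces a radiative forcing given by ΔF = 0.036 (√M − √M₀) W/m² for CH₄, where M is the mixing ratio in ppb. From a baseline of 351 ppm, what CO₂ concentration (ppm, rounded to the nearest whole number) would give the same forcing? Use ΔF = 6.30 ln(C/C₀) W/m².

C ≈ 399 ppm

CH₄ forcing: 0.036 × (√2404 − √716) = 0.036 × (49.0306 − 26.7582) = 0.036 × 22.2724 = 0.80181 W/m².
Set 6.30 ln(C/351) = 0.80181: ln(C/351) = 0.80181/6.30 = 0.12727, so C = 351 × e^0.12727 = 351 × 1.13572 = 398.64 ppm.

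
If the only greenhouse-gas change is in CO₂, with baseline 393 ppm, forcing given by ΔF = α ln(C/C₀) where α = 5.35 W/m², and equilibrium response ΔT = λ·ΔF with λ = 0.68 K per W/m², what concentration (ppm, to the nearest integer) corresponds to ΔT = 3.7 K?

C ≈ 1087 ppm

Required forcing: ΔF = ΔT/λ = 3.7/0.68 = 5.4412 W/m².
Then ln(C/393) = ΔF/5.35 = 5.4412/5.35 = 1.01705.
So C = 393 × e^1.01705 = 393 × 2.76503 = 1086.66 ppm.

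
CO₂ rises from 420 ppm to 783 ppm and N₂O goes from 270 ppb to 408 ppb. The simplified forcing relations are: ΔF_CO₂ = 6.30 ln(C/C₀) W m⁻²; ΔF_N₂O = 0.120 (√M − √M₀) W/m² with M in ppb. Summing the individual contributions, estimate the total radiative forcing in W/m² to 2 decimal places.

ΔF = 4.38 W/m²

CO₂: 6.30 × ln(783/420) = 6.30 × ln(1.86429) = 6.30 × 0.62288 = 3.9241 W/m².
N₂O: 0.120 × (√408 − √270) = 0.120 × (20.1990 − 16.4317) = 0.120 × 3.7673 = 0.4521 W/m².
Total ΔF = 3.9241 + 0.4521 = 4.3762 W/m².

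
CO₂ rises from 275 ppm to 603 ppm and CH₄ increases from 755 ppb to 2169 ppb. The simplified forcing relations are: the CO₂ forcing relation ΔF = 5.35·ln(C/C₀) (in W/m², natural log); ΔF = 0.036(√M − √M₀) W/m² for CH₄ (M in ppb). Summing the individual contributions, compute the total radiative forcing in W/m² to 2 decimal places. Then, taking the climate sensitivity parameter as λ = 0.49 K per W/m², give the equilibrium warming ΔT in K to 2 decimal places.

ΔF = 4.89 W/m²; ΔT = 2.40 K

CO₂: 5.35 × ln(603/275) = 5.35 × ln(2.19273) = 5.35 × 0.78515 = 4.2006 W/m².
CH₄: 0.036 × (√2169 − √755) = 0.036 × (46.5725 − 27.4773) = 0.036 × 19.0952 = 0.6874 W/m².
Total ΔF = 4.2006 + 0.6874 = 4.8880 W/m².
ΔT = λ ΔF = 0.49 × 4.89 = 2.3961 K.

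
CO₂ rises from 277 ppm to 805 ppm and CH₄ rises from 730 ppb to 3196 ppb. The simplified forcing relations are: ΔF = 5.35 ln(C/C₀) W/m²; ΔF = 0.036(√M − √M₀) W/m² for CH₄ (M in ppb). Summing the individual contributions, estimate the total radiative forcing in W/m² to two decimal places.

ΔF = 6.77 W/m²

CO₂: 5.35 × ln(805/277) = 5.35 × ln(2.90614) = 5.35 × 1.06683 = 5.7075 W/m².
CH₄: 0.036 × (√3196 − √730) = 0.036 × (56.5332 − 27.0185) = 0.036 × 29.5147 = 1.0625 W/m².
Total ΔF = 5.7075 + 1.0625 = 6.7700 W/m².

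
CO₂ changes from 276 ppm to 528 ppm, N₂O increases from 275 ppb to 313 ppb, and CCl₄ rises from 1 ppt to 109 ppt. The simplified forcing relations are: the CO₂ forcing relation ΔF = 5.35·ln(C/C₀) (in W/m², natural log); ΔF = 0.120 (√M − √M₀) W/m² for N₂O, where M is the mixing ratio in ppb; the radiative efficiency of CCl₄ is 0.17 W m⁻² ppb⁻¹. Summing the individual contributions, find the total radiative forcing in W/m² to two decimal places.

ΔF = 3.62 W/m²

CO₂: 5.35 × ln(528/276) = 5.35 × ln(1.91304) = 5.35 × 0.64869 = 3.4705 W/m².
N₂O: 0.120 × (√313 − √275) = 0.120 × (17.6918 − 16.5831) = 0.120 × 1.1087 = 0.1330 W/m².
CCl₄: Δ = 109 − 1 = 108 ppt = 0.108 ppb; ΔF = 0.17 × 0.108 = 0.0184 W/m².
Total ΔF = 3.4705 + 0.1330 + 0.0184 = 3.6219 W/m².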